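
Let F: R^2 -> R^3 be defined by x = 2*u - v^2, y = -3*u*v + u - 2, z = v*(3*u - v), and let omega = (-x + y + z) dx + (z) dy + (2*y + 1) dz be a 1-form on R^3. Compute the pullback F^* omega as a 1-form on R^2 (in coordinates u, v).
F^* omega = (-27*u*v^2 + 9*u*v - 2*u + 3*v^3 - v^2 - 9*v - 4) du + (-27*u^2*v + 6*u^2 + 15*u*v^2 - 2*u*v - 9*u + 10*v) dv

Using F^*(f dg) = (f ∘ F) d(g ∘ F), substitute each coordinate x_i by F_i(u, v) in f_i, and replace dx_i by d F_i = (∂F_i/∂u) du + (∂F_i/∂v) dv.
  For the x component: f_1(F) = -u - 2; d F_1 = (2) du + (-2*v) dv
  For the y component: f_2(F) = v*(3*u - v); d F_2 = (1 - 3*v) du + (-3*u) dv
  For the z component: f_3(F) = -6*u*v + 2*u - 3; d F_3 = (3*v) du + (3*u - 2*v) dv
Combining and collecting du, dv coefficients:
  coeff of du: -27*u*v^2 + 9*u*v - 2*u + 3*v^3 - v^2 - 9*v - 4
  coeff of dv: -27*u^2*v + 6*u^2 + 15*u*v^2 - 2*u*v - 9*u + 10*v
F^* omega = (-27*u*v^2 + 9*u*v - 2*u + 3*v^3 - v^2 - 9*v - 4) du + (-27*u^2*v + 6*u^2 + 15*u*v^2 - 2*u*v - 9*u + 10*v) dv.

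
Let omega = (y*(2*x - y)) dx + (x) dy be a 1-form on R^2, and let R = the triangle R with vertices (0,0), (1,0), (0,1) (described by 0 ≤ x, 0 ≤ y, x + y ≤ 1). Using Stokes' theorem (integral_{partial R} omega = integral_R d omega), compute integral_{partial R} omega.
integral_(partial R) omega = 1/2

Stokes: integral_partial_R omega = integral_R d omega with d omega = (∂Q/∂x - ∂P/∂y) dx ∧ dy.
  ∂Q/∂x = 1
  ∂P/∂y = 2*x - 2*y
  integrand = ∂Q/∂x - ∂P/∂y = -2*x + 2*y + 1.
Integrating over R: integral_0^1 integral_0^{1-x} (-2*x + 2*y + 1) dy dx = 1/2.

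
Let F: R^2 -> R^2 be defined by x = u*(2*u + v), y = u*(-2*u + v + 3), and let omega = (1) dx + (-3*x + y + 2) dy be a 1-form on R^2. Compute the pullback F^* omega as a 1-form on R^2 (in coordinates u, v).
F^* omega = (32*u^3 - 36*u^2 - 2*u*v^2 - 3*u*v + 5*u + 3*v + 6) du + (u*(-8*u^2 - 2*u*v + 3*u + 3)) dv

Using F^*(f dg) = (f ∘ F) d(g ∘ F), substitute each coordinate x_i by F_i(u, v) in f_i, and replace dx_i by d F_i = (∂F_i/∂u) du + (∂F_i/∂v) dv.
  For the x component: f_1(F) = 1; d F_1 = (4*u + v) du + (u) dv
  For the y component: f_2(F) = -8*u^2 - 2*u*v + 3*u + 2; d F_2 = (-4*u + v + 3) du + (u) dv
Combining and collecting du, dv coefficients:
  coeff of du: 32*u^3 - 36*u^2 - 2*u*v^2 - 3*u*v + 5*u + 3*v + 6
  coeff of dv: u*(-8*u^2 - 2*u*v + 3*u + 3)
F^* omega = (32*u^3 - 36*u^2 - 2*u*v^2 - 3*u*v + 5*u + 3*v + 6) du + (u*(-8*u^2 - 2*u*v + 3*u + 3)) dv.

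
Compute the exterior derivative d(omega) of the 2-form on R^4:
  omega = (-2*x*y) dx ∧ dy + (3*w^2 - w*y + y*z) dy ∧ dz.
d(omega) = (6*w - y) dy ∧ dz ∧ dw

For a 2-form omega = sum_{i<j} g_{ij} dx_i ∧ dx_j, the exterior derivative is
  d(omega) = sum_{i<j} d(g_{ij}) ∧ dx_i ∧ dx_j = sum_{i<j, k} (∂g_{ij}/∂x_k) dx_k ∧ dx_i ∧ dx_j.
Expand each term, using dx_k ∧ dx_i ∧ dx_j = sgn(permutation) dx_{(a)} ∧ dx_{(b)} ∧ dx_{(c)} with (a < b < c) sorted:
  d(3*w^2 - w*y + y*z) includes (∂/∂w)(3*w^2 - w*y + y*z) dw = (6*w - y) dw, which multiplied by dy ∧ dz gives (6*w - y) dy ∧ dz ∧ dw
Collecting like 3-forms: d(omega) = (6*w - y) dy ∧ dz ∧ dw.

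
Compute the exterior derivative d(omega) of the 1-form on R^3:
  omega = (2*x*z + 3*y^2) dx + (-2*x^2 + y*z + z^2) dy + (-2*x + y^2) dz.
d(omega) = (-4*x - 6*y) dx ∧ dy + (-2*x - 2) dx ∧ dz + (y - 2*z) dy ∧ dz

For a 1-form omega = sum_i f_i dx_i, the exterior derivative is
  d(omega) = sum_{i < j} (∂f_j/∂x_i - ∂f_i/∂x_j) dx_i ∧ dx_j.
  coefficient of dx ∧ dy: ∂f_2/∂x - ∂f_1/∂y = ∂(-2*x^2 + y*z + z^2)/∂x - ∂(2*x*z + 3*y^2)/∂y = -4*x - 6*y
  coefficient of dx ∧ dz: ∂f_3/∂x - ∂f_1/∂z = ∂(-2*x + y^2)/∂x - ∂(2*x*z + 3*y^2)/∂z = -2*x - 2
  coefficient of dy ∧ dz: ∂f_3/∂y - ∂f_2/∂z = ∂(-2*x + y^2)/∂y - ∂(-2*x^2 + y*z + z^2)/∂z = y - 2*z
Assembling: d(omega) = (-4*x - 6*y) dx ∧ dy + (-2*x - 2) dx ∧ dz + (y - 2*z) dy ∧ dz.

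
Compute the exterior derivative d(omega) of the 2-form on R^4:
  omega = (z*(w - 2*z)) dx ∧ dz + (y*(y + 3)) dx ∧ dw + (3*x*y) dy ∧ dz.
d(omega) = (z) dx ∧ dz ∧ dw + (-2*y - 3) dx ∧ dy ∧ dw + (3*y) dx ∧ dy ∧ dz

For a 2-form omega = sum_{i<j} g_{ij} dx_i ∧ dx_j, the exterior derivative is
  d(omega) = sum_{i<j} d(g_{ij}) ∧ dx_i ∧ dx_j = sum_{i<j, k} (∂g_{ij}/∂x_k) dx_k ∧ dx_i ∧ dx_j.
Expand each term, using dx_k ∧ dx_i ∧ dx_j = sgn(permutation) dx_{(a)} ∧ dx_{(b)} ∧ dx_{(c)} with (a < b < c) sorted:
  d(z*(w - 2*z)) includes (∂/∂w)(z*(w - 2*z)) dw = (z) dw, which multiplied by dx ∧ dz gives (z) dx ∧ dz ∧ dw
  d(y*(y + 3)) includes (∂/∂y)(y*(y + 3)) dy = (2*y + 3) dy, which multiplied by dx ∧ dw gives (-2*y - 3) dx ∧ dy ∧ dw
  d(3*x*y) includes (∂/∂x)(3*x*y) dx = (3*y) dx, which multiplied by dy ∧ dz gives (3*y) dx ∧ dy ∧ dz
Collecting like 3-forms: d(omega) = (z) dx ∧ dz ∧ dw + (-2*y - 3) dx ∧ dy ∧ dw + (3*y) dx ∧ dy ∧ dz.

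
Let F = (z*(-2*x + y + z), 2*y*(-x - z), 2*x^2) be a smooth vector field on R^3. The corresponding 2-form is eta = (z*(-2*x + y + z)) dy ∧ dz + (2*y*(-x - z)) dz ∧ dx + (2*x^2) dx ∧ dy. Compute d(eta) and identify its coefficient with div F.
d(eta) = (-2*x - 4*z) dx ∧ dy ∧ dz; div F = -2*x - 4*z

For a 2-form in R^3 of the form above, applying d gives a 3-form with coefficient ∂P/∂x + ∂Q/∂y + ∂R/∂z:
  ∂P/∂x = -2*z
  ∂Q/∂y = -2*x - 2*z
  ∂R/∂z = 0
Sum = -2*x - 4*z, which is exactly div F.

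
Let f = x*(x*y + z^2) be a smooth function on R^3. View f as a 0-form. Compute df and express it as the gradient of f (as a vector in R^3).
df = (2*x*y + z^2) dx + (x^2) dy + (2*x*z) dz; grad f = (2*x*y + z^2, x^2, 2*x*z)

For a 0-form f, d f = (∂f/∂x) dx + (∂f/∂y) dy + (∂f/∂z) dz. The components of the vector representation are exactly the entries of grad f in Cartesian coordinates:
  ∂f/∂x = 2*x*y + z^2
  ∂f/∂y = x^2
  ∂f/∂z = 2*x*z.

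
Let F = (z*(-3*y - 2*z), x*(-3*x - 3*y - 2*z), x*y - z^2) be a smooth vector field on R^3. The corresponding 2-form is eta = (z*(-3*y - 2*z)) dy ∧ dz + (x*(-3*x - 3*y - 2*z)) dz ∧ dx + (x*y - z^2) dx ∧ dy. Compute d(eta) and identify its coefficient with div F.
d(eta) = (-3*x - 2*z) dx ∧ dy ∧ dz; div F = -3*x - 2*z

For a 2-form in R^3 of the form above, applying d gives a 3-form with coefficient ∂P/∂x + ∂Q/∂y + ∂R/∂z:
  ∂P/∂x = 0
  ∂Q/∂y = -3*x
  ∂R/∂z = -2*z
Sum = -3*x - 2*z, which is exactly div F.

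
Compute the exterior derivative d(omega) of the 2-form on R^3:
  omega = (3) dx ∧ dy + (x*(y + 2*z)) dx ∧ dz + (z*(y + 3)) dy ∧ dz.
d(omega) = (-x) dx ∧ dy ∧ dz

For a 2-form omega = sum_{i<j} g_{ij} dx_i ∧ dx_j, the exterior derivative is
  d(omega) = sum_{i<j} d(g_{ij}) ∧ dx_i ∧ dx_j = sum_{i<j, k} (∂g_{ij}/∂x_k) dx_k ∧ dx_i ∧ dx_j.
Expand each term, using dx_k ∧ dx_i ∧ dx_j = sgn(permutation) dx_{(a)} ∧ dx_{(b)} ∧ dx_{(c)} with (a < b < c) sorted:
  d(x*(y + 2*z)) includes (∂/∂y)(x*(y + 2*z)) dy = (x) dy, which multiplied by dx ∧ dz gives (-x) dx ∧ dy ∧ dz
Collecting like 3-forms: d(omega) = (-x) dx ∧ dy ∧ dz.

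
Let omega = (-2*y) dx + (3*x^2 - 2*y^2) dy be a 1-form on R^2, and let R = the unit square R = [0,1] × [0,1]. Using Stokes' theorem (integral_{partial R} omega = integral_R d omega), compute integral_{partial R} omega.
integral_(partial R) omega = 5

Stokes: integral_partial_R omega = integral_R d omega with d omega = (∂Q/∂x - ∂P/∂y) dx ∧ dy.
  ∂Q/∂x = 6*x
  ∂P/∂y = -2
  integrand = ∂Q/∂x - ∂P/∂y = 6*x + 2.
Integrating over R: integral_0^1 integral_0^1 (6*x + 2) dx dy = 5.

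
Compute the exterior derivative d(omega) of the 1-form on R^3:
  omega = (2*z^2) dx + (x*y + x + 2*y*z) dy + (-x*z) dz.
d(omega) = (y + 1) dx ∧ dy + (-5*z) dx ∧ dz + (-2*y) dy ∧ dz

For a 1-form omega = sum_i f_i dx_i, the exterior derivative is
  d(omega) = sum_{i < j} (∂f_j/∂x_i - ∂f_i/∂x_j) dx_i ∧ dx_j.
  coefficient of dx ∧ dy: ∂f_2/∂x - ∂f_1/∂y = ∂(x*y + x + 2*y*z)/∂x - ∂(2*z^2)/∂y = y + 1
  coefficient of dx ∧ dz: ∂f_3/∂x - ∂f_1/∂z = ∂(-x*z)/∂x - ∂(2*z^2)/∂z = -5*z
  coefficient of dy ∧ dz: ∂f_3/∂y - ∂f_2/∂z = ∂(-x*z)/∂y - ∂(x*y + x + 2*y*z)/∂z = -2*y
Assembling: d(omega) = (y + 1) dx ∧ dy + (-5*z) dx ∧ dz + (-2*y) dy ∧ dz.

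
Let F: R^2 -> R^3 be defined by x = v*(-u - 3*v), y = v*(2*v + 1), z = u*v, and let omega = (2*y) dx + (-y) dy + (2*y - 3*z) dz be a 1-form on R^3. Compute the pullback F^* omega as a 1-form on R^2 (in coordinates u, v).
F^* omega = (-3*u*v^2) du + (v*(-3*u^2 - 32*v^2 - 18*v - 1)) dv

Using F^*(f dg) = (f ∘ F) d(g ∘ F), substitute each coordinate x_i by F_i(u, v) in f_i, and replace dx_i by d F_i = (∂F_i/∂u) du + (∂F_i/∂v) dv.
  For the x component: f_1(F) = 2*v*(2*v + 1); d F_1 = (-v) du + (-u - 6*v) dv
  For the y component: f_2(F) = v*(-2*v - 1); d F_2 = (0) du + (4*v + 1) dv
  For the z component: f_3(F) = v*(-3*u + 4*v + 2); d F_3 = (v) du + (u) dv
Combining and collecting du, dv coefficients:
  coeff of du: -3*u*v^2
  coeff of dv: v*(-3*u^2 - 32*v^2 - 18*v - 1)
F^* omega = (-3*u*v^2) du + (v*(-3*u^2 - 32*v^2 - 18*v - 1)) dv.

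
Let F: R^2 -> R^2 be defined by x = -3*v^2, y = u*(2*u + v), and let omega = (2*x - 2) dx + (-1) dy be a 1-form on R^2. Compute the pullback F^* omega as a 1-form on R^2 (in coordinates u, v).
F^* omega = (-4*u - v) du + (-u + 36*v^3 + 12*v) dv

Using F^*(f dg) = (f ∘ F) d(g ∘ F), substitute each coordinate x_i by F_i(u, v) in f_i, and replace dx_i by d F_i = (∂F_i/∂u) du + (∂F_i/∂v) dv.
  For the x component: f_1(F) = -6*v^2 - 2; d F_1 = (0) du + (-6*v) dv
  For the y component: f_2(F) = -1; d F_2 = (4*u + v) du + (u) dv
Combining and collecting du, dv coefficients:
  coeff of du: -4*u - v
  coeff of dv: -u + 36*v^3 + 12*v
F^* omega = (-4*u - v) du + (-u + 36*v^3 + 12*v) dv.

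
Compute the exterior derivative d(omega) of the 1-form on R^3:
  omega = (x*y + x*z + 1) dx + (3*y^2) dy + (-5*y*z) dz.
d(omega) = (-x) dx ∧ dy + (-x) dx ∧ dz + (-5*z) dy ∧ dz

For a 1-form omega = sum_i f_i dx_i, the exterior derivative is
  d(omega) = sum_{i < j} (∂f_j/∂x_i - ∂f_i/∂x_j) dx_i ∧ dx_j.
  coefficient of dx ∧ dy: ∂f_2/∂x - ∂f_1/∂y = ∂(3*y^2)/∂x - ∂(x*y + x*z + 1)/∂y = -x
  coefficient of dx ∧ dz: ∂f_3/∂x - ∂f_1/∂z = ∂(-5*y*z)/∂x - ∂(x*y + x*z + 1)/∂z = -x
  coefficient of dy ∧ dz: ∂f_3/∂y - ∂f_2/∂z = ∂(-5*y*z)/∂y - ∂(3*y^2)/∂z = -5*z
Assembling: d(omega) = (-x) dx ∧ dy + (-x) dx ∧ dz + (-5*z) dy ∧ dz.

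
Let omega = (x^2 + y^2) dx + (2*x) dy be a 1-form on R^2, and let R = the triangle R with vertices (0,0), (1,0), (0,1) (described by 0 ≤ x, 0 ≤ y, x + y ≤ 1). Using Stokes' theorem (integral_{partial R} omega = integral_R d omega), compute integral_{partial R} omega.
integral_(partial R) omega = 2/3

Stokes: integral_partial_R omega = integral_R d omega with d omega = (∂Q/∂x - ∂P/∂y) dx ∧ dy.
  ∂Q/∂x = 2
  ∂P/∂y = 2*y
  integrand = ∂Q/∂x - ∂P/∂y = 2 - 2*y.
Integrating over R: integral_0^1 integral_0^{1-x} (2 - 2*y) dy dx = 2/3.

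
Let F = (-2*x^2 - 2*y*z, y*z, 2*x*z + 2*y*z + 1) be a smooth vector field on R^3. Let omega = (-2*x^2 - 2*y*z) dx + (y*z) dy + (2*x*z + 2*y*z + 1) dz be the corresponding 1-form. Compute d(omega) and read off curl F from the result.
d(omega) = (-y + 2*z) dy ∧ dz + (-2*y - 2*z) dz ∧ dx + (2*z) dx ∧ dy; curl F = (-y + 2*z, -2*y - 2*z, 2*z)

d omega = sum_{i<j} (∂f_j/∂x_i - ∂f_i/∂x_j) dx_i ∧ dx_j. Under the identification (dy ∧ dz, dz ∧ dx, dx ∧ dy) ↔ (e_x, e_y, e_z), the coefficients are exactly the components of curl F. Compute:
  ∂R/∂y - ∂Q/∂z = (2*z) - (y) = -y + 2*z
  ∂P/∂z - ∂R/∂x = (-2*y) - (2*z) = -2*y - 2*z
  ∂Q/∂x - ∂P/∂y = (0) - (-2*z) = 2*z.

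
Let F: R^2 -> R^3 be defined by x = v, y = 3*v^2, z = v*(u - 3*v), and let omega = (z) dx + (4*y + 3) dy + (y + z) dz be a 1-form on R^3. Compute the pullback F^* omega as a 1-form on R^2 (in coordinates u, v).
F^* omega = (u*v^2) du + (v*(u^2 - 6*u*v + u + 72*v^2 - 3*v + 18)) dv

Using F^*(f dg) = (f ∘ F) d(g ∘ F), substitute each coordinate x_i by F_i(u, v) in f_i, and replace dx_i by d F_i = (∂F_i/∂u) du + (∂F_i/∂v) dv.
  For the x component: f_1(F) = v*(u - 3*v); d F_1 = (0) du + (1) dv
  For the y component: f_2(F) = 12*v^2 + 3; d F_2 = (0) du + (6*v) dv
  For the z component: f_3(F) = u*v; d F_3 = (v) du + (u - 6*v) dv
Combining and collecting du, dv coefficients:
  coeff of du: u*v^2
  coeff of dv: v*(u^2 - 6*u*v + u + 72*v^2 - 3*v + 18)
F^* omega = (u*v^2) du + (v*(u^2 - 6*u*v + u + 72*v^2 - 3*v + 18)) dv.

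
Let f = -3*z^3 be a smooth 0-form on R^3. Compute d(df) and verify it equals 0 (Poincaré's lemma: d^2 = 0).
d(df) = 0

Step 1: df = sum_i (∂f/∂x_i) dx_i = (0) dx + (0) dy + (-9*z^2) dz.
Step 2: Apply d again. Using the 1-form formula, the coefficient of dx ∧ dy in d(df) is ∂^2 f/∂x ∂y - ∂^2 f/∂y ∂x = (0) - (0) = 0 (equality of mixed partials for smooth f).
Similarly for dx ∧ dz and dy ∧ dz — all coefficients vanish. So d(df) = 0.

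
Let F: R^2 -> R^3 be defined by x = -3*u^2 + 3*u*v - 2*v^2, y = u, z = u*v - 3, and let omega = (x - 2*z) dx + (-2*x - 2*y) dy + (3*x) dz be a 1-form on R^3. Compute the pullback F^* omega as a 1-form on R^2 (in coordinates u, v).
F^* omega = (18*u^3 - 24*u^2*v + 6*u^2 + 24*u*v^2 - 6*u*v - 38*u - 12*v^3 + 4*v^2 + 18*v) du + (-18*u^3 + 24*u^2*v - 16*u*v^2 + 18*u + 8*v^3 - 24*v) dv

Using F^*(f dg) = (f ∘ F) d(g ∘ F), substitute each coordinate x_i by F_i(u, v) in f_i, and replace dx_i by d F_i = (∂F_i/∂u) du + (∂F_i/∂v) dv.
  For the x component: f_1(F) = -3*u^2 + u*v - 2*v^2 + 6; d F_1 = (-6*u + 3*v) du + (3*u - 4*v) dv
  For the y component: f_2(F) = 6*u^2 - 6*u*v - 2*u + 4*v^2; d F_2 = (1) du + (0) dv
  For the z component: f_3(F) = -9*u^2 + 9*u*v - 6*v^2; d F_3 = (v) du + (u) dv
Combining and collecting du, dv coefficients:
  coeff of du: 18*u^3 - 24*u^2*v + 6*u^2 + 24*u*v^2 - 6*u*v - 38*u - 12*v^3 + 4*v^2 + 18*v
  coeff of dv: -18*u^3 + 24*u^2*v - 16*u*v^2 + 18*u + 8*v^3 - 24*v
F^* omega = (18*u^3 - 24*u^2*v + 6*u^2 + 24*u*v^2 - 6*u*v - 38*u - 12*v^3 + 4*v^2 + 18*v) du + (-18*u^3 + 24*u^2*v - 16*u*v^2 + 18*u + 8*v^3 - 24*v) dv.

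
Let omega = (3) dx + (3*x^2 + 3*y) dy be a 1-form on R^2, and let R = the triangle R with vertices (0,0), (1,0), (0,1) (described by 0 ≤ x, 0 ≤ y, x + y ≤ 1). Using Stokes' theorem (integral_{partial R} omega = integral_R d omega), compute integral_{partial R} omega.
integral_(partial R) omega = 1

Stokes: integral_partial_R omega = integral_R d omega with d omega = (∂Q/∂x - ∂P/∂y) dx ∧ dy.
  ∂Q/∂x = 6*x
  ∂P/∂y = 0
  integrand = ∂Q/∂x - ∂P/∂y = 6*x.
Integrating over R: integral_0^1 integral_0^{1-x} (6*x) dy dx = 1.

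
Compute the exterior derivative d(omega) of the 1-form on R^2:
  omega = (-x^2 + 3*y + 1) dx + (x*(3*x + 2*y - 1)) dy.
d(omega) = (6*x + 2*y - 4) dx ∧ dy

For a 1-form omega = sum_i f_i dx_i, the exterior derivative is
  d(omega) = sum_{i < j} (∂f_j/∂x_i - ∂f_i/∂x_j) dx_i ∧ dx_j.
  coefficient of dx ∧ dy: ∂f_2/∂x - ∂f_1/∂y = ∂(x*(3*x + 2*y - 1))/∂x - ∂(-x^2 + 3*y + 1)/∂y = 6*x + 2*y - 4
Assembling: d(omega) = (6*x + 2*y - 4) dx ∧ dy.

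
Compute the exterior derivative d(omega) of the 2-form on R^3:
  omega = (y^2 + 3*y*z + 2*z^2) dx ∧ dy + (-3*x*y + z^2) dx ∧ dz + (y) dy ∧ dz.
d(omega) = (3*x + 3*y + 4*z) dx ∧ dy ∧ dz

For a 2-form omega = sum_{i<j} g_{ij} dx_i ∧ dx_j, the exterior derivative is
  d(omega) = sum_{i<j} d(g_{ij}) ∧ dx_i ∧ dx_j = sum_{i<j, k} (∂g_{ij}/∂x_k) dx_k ∧ dx_i ∧ dx_j.
Expand each term, using dx_k ∧ dx_i ∧ dx_j = sgn(permutation) dx_{(a)} ∧ dx_{(b)} ∧ dx_{(c)} with (a < b < c) sorted:
  d(y^2 + 3*y*z + 2*z^2) includes (∂/∂z)(y^2 + 3*y*z + 2*z^2) dz = (3*y + 4*z) dz, which multiplied by dx ∧ dy gives (3*y + 4*z) dx ∧ dy ∧ dz
  d(-3*x*y + z^2) includes (∂/∂y)(-3*x*y + z^2) dy = (-3*x) dy, which multiplied by dx ∧ dz gives (3*x) dx ∧ dy ∧ dz
Collecting like 3-forms: d(omega) = (3*x + 3*y + 4*z) dx ∧ dy ∧ dz.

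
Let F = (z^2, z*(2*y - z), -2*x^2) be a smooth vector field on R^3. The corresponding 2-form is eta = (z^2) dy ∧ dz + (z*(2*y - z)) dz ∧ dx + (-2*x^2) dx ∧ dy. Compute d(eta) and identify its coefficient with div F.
d(eta) = (2*z) dx ∧ dy ∧ dz; div F = 2*z

For a 2-form in R^3 of the form above, applying d gives a 3-form with coefficient ∂P/∂x + ∂Q/∂y + ∂R/∂z:
  ∂P/∂x = 0
  ∂Q/∂y = 2*z
  ∂R/∂z = 0
Sum = 2*z, which is exactly div F.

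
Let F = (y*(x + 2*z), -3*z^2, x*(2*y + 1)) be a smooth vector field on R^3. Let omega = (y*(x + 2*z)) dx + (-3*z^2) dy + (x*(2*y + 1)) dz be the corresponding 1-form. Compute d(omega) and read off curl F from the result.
d(omega) = (2*x + 6*z) dy ∧ dz + (-1) dz ∧ dx + (-x - 2*z) dx ∧ dy; curl F = (2*x + 6*z, -1, -x - 2*z)

d omega = sum_{i<j} (∂f_j/∂x_i - ∂f_i/∂x_j) dx_i ∧ dx_j. Under the identification (dy ∧ dz, dz ∧ dx, dx ∧ dy) ↔ (e_x, e_y, e_z), the coefficients are exactly the components of curl F. Compute:
  ∂R/∂y - ∂Q/∂z = (2*x) - (-6*z) = 2*x + 6*z
  ∂P/∂z - ∂R/∂x = (2*y) - (2*y + 1) = -1
  ∂Q/∂x - ∂P/∂y = (0) - (x + 2*z) = -x - 2*z.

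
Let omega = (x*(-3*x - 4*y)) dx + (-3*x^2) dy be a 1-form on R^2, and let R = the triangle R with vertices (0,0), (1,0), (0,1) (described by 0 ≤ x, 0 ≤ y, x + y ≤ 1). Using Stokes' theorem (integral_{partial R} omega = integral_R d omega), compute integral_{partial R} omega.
integral_(partial R) omega = -1/3

Stokes: integral_partial_R omega = integral_R d omega with d omega = (∂Q/∂x - ∂P/∂y) dx ∧ dy.
  ∂Q/∂x = -6*x
  ∂P/∂y = -4*x
  integrand = ∂Q/∂x - ∂P/∂y = -2*x.
Integrating over R: integral_0^1 integral_0^{1-x} (-2*x) dy dx = -1/3.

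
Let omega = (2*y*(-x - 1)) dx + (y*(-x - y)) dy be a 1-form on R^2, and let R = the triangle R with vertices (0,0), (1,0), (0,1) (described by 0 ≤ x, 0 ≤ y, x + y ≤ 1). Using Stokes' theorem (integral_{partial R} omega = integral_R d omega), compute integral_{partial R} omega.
integral_(partial R) omega = 7/6

Stokes: integral_partial_R omega = integral_R d omega with d omega = (∂Q/∂x - ∂P/∂y) dx ∧ dy.
  ∂Q/∂x = -y
  ∂P/∂y = -2*x - 2
  integrand = ∂Q/∂x - ∂P/∂y = 2*x - y + 2.
Integrating over R: integral_0^1 integral_0^{1-x} (2*x - y + 2) dy dx = 7/6.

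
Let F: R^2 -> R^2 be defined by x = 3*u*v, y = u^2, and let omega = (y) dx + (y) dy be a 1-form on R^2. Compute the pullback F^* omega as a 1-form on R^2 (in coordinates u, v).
F^* omega = (u^2*(2*u + 3*v)) du + (3*u^3) dv

Using F^*(f dg) = (f ∘ F) d(g ∘ F), substitute each coordinate x_i by F_i(u, v) in f_i, and replace dx_i by d F_i = (∂F_i/∂u) du + (∂F_i/∂v) dv.
  For the x component: f_1(F) = u^2; d F_1 = (3*v) du + (3*u) dv
  For the y component: f_2(F) = u^2; d F_2 = (2*u) du + (0) dv
Combining and collecting du, dv coefficients:
  coeff of du: u^2*(2*u + 3*v)
  coeff of dv: 3*u^3
F^* omega = (u^2*(2*u + 3*v)) du + (3*u^3) dv.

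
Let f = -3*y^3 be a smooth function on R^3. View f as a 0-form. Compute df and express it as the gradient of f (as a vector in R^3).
df = (0) dx + (-9*y^2) dy + (0) dz; grad f = (0, -9*y^2, 0)

For a 0-form f, d f = (∂f/∂x) dx + (∂f/∂y) dy + (∂f/∂z) dz. The components of the vector representation are exactly the entries of grad f in Cartesian coordinates:
  ∂f/∂x = 0
  ∂f/∂y = -9*y^2
  ∂f/∂z = 0.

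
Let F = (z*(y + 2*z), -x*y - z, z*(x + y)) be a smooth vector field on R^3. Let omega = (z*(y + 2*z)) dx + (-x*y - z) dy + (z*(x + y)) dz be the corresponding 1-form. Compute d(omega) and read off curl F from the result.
d(omega) = (z + 1) dy ∧ dz + (y + 3*z) dz ∧ dx + (-y - z) dx ∧ dy; curl F = (z + 1, y + 3*z, -y - z)

d omega = sum_{i<j} (∂f_j/∂x_i - ∂f_i/∂x_j) dx_i ∧ dx_j. Under the identification (dy ∧ dz, dz ∧ dx, dx ∧ dy) ↔ (e_x, e_y, e_z), the coefficients are exactly the components of curl F. Compute:
  ∂R/∂y - ∂Q/∂z = (z) - (-1) = z + 1
  ∂P/∂z - ∂R/∂x = (y + 4*z) - (z) = y + 3*z
  ∂Q/∂x - ∂P/∂y = (-y) - (z) = -y - z.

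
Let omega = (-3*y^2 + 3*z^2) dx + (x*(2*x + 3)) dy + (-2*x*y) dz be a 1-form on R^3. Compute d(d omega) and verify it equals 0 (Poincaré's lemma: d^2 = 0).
d(d omega) = 0

Step 1: d omega = sum_{i<j} (∂f_j/∂x_i - ∂f_i/∂x_j) dx_i ∧ dx_j:
  coeff of dx ∧ dy: 4*x + 6*y + 3
  coeff of dx ∧ dz: -2*y - 6*z
  coeff of dy ∧ dz: -2*x
Step 2: Apply d again to each 2-form coefficient. The only possible 3-form in R^3 is dx ∧ dy ∧ dz, with coefficient
  ∂(coeff of dy∧dz)/∂x - ∂(coeff of dx∧dz)/∂y + ∂(coeff of dx∧dy)/∂z
  = ∂/∂x (-2*x) - ∂/∂y (-2*y - 6*z) + ∂/∂z (4*x + 6*y + 3).
Each of these terms simplifies to sums of mixed partials that cancel in pairs. The result is 0 (by equality of mixed partials for smooth functions — Schwarz / Clairaut).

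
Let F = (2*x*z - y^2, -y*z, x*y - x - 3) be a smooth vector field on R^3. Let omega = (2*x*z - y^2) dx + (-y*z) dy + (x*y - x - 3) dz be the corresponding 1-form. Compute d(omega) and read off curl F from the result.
d(omega) = (x + y) dy ∧ dz + (2*x - y + 1) dz ∧ dx + (2*y) dx ∧ dy; curl F = (x + y, 2*x - y + 1, 2*y)

d omega = sum_{i<j} (∂f_j/∂x_i - ∂f_i/∂x_j) dx_i ∧ dx_j. Under the identification (dy ∧ dz, dz ∧ dx, dx ∧ dy) ↔ (e_x, e_y, e_z), the coefficients are exactly the components of curl F. Compute:
  ∂R/∂y - ∂Q/∂z = (x) - (-y) = x + y
  ∂P/∂z - ∂R/∂x = (2*x) - (y - 1) = 2*x - y + 1
  ∂Q/∂x - ∂P/∂y = (0) - (-2*y) = 2*y.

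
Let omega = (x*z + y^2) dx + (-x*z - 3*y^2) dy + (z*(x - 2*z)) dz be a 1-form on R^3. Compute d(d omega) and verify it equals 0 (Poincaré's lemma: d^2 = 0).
d(d omega) = 0

Step 1: d omega = sum_{i<j} (∂f_j/∂x_i - ∂f_i/∂x_j) dx_i ∧ dx_j:
  coeff of dx ∧ dy: -2*y - z
  coeff of dx ∧ dz: -x + z
  coeff of dy ∧ dz: x
Step 2: Apply d again to each 2-form coefficient. The only possible 3-form in R^3 is dx ∧ dy ∧ dz, with coefficient
  ∂(coeff of dy∧dz)/∂x - ∂(coeff of dx∧dz)/∂y + ∂(coeff of dx∧dy)/∂z
  = ∂/∂x (x) - ∂/∂y (-x + z) + ∂/∂z (-2*y - z).
Each of these terms simplifies to sums of mixed partials that cancel in pairs. The result is 0 (by equality of mixed partials for smooth functions — Schwarz / Clairaut).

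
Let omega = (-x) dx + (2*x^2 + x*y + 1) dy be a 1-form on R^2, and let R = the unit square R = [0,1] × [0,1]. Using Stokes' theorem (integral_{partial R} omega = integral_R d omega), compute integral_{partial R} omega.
integral_(partial R) omega = 5/2

Stokes: integral_partial_R omega = integral_R d omega with d omega = (∂Q/∂x - ∂P/∂y) dx ∧ dy.
  ∂Q/∂x = 4*x + y
  ∂P/∂y = 0
  integrand = ∂Q/∂x - ∂P/∂y = 4*x + y.
Integrating over R: integral_0^1 integral_0^1 (4*x + y) dx dy = 5/2.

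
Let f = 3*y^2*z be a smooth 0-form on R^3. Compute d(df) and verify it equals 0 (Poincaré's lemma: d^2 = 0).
d(df) = 0

Step 1: df = sum_i (∂f/∂x_i) dx_i = (0) dx + (6*y*z) dy + (3*y^2) dz.
Step 2: Apply d again. Using the 1-form formula, the coefficient of dx ∧ dy in d(df) is ∂^2 f/∂x ∂y - ∂^2 f/∂y ∂x = (0) - (0) = 0 (equality of mixed partials for smooth f).
Similarly for dx ∧ dz and dy ∧ dz — all coefficients vanish. So d(df) = 0.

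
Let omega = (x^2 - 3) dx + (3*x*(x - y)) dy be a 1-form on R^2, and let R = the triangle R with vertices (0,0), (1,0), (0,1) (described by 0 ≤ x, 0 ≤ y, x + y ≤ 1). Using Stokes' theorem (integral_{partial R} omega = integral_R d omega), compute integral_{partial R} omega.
integral_(partial R) omega = 1/2

Stokes: integral_partial_R omega = integral_R d omega with d omega = (∂Q/∂x - ∂P/∂y) dx ∧ dy.
  ∂Q/∂x = 6*x - 3*y
  ∂P/∂y = 0
  integrand = ∂Q/∂x - ∂P/∂y = 6*x - 3*y.
Integrating over R: integral_0^1 integral_0^{1-x} (6*x - 3*y) dy dx = 1/2.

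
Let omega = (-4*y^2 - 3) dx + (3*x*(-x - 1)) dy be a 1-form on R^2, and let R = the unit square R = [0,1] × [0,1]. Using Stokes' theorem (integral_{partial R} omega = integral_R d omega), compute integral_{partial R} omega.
integral_(partial R) omega = -2

Stokes: integral_partial_R omega = integral_R d omega with d omega = (∂Q/∂x - ∂P/∂y) dx ∧ dy.
  ∂Q/∂x = -6*x - 3
  ∂P/∂y = -8*y
  integrand = ∂Q/∂x - ∂P/∂y = -6*x + 8*y - 3.
Integrating over R: integral_0^1 integral_0^1 (-6*x + 8*y - 3) dx dy = -2.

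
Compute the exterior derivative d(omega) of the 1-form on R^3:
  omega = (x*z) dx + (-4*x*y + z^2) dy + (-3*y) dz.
d(omega) = (-4*y) dx ∧ dy + (-x) dx ∧ dz + (-2*z - 3) dy ∧ dz

For a 1-form omega = sum_i f_i dx_i, the exterior derivative is
  d(omega) = sum_{i < j} (∂f_j/∂x_i - ∂f_i/∂x_j) dx_i ∧ dx_j.
  coefficient of dx ∧ dy: ∂f_2/∂x - ∂f_1/∂y = ∂(-4*x*y + z^2)/∂x - ∂(x*z)/∂y = -4*y
  coefficient of dx ∧ dz: ∂f_3/∂x - ∂f_1/∂z = ∂(-3*y)/∂x - ∂(x*z)/∂z = -x
  coefficient of dy ∧ dz: ∂f_3/∂y - ∂f_2/∂z = ∂(-3*y)/∂y - ∂(-4*x*y + z^2)/∂z = -2*z - 3
Assembling: d(omega) = (-4*y) dx ∧ dy + (-x) dx ∧ dz + (-2*z - 3) dy ∧ dz.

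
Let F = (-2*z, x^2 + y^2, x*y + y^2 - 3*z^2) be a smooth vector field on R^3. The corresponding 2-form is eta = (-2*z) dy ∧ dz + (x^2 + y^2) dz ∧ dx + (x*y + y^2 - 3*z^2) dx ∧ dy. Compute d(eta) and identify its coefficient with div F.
d(eta) = (2*y - 6*z) dx ∧ dy ∧ dz; div F = 2*y - 6*z

For a 2-form in R^3 of the form above, applying d gives a 3-form with coefficient ∂P/∂x + ∂Q/∂y + ∂R/∂z:
  ∂P/∂x = 0
  ∂Q/∂y = 2*y
  ∂R/∂z = -6*z
Sum = 2*y - 6*z, which is exactly div F.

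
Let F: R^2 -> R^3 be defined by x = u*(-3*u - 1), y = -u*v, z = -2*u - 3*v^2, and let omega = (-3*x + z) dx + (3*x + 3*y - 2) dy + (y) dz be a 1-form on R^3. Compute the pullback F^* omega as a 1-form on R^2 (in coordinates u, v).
F^* omega = (-54*u^3 + 9*u^2*v - 15*u^2 + 21*u*v^2 + 5*u*v - u + 3*v^2 + 2*v) du + (u*(9*u^2 + 3*u*v + 3*u + 6*v^2 + 2)) dv

Using F^*(f dg) = (f ∘ F) d(g ∘ F), substitute each coordinate x_i by F_i(u, v) in f_i, and replace dx_i by d F_i = (∂F_i/∂u) du + (∂F_i/∂v) dv.
  For the x component: f_1(F) = 9*u^2 + u - 3*v^2; d F_1 = (-6*u - 1) du + (0) dv
  For the y component: f_2(F) = -9*u^2 - 3*u*v - 3*u - 2; d F_2 = (-v) du + (-u) dv
  For the z component: f_3(F) = -u*v; d F_3 = (-2) du + (-6*v) dv
Combining and collecting du, dv coefficients:
  coeff of du: -54*u^3 + 9*u^2*v - 15*u^2 + 21*u*v^2 + 5*u*v - u + 3*v^2 + 2*v
  coeff of dv: u*(9*u^2 + 3*u*v + 3*u + 6*v^2 + 2)
F^* omega = (-54*u^3 + 9*u^2*v - 15*u^2 + 21*u*v^2 + 5*u*v - u + 3*v^2 + 2*v) du + (u*(9*u^2 + 3*u*v + 3*u + 6*v^2 + 2)) dv.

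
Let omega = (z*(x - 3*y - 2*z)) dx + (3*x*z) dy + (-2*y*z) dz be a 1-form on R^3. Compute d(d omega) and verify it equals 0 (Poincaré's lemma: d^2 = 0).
d(d omega) = 0

Step 1: d omega = sum_{i<j} (∂f_j/∂x_i - ∂f_i/∂x_j) dx_i ∧ dx_j:
  coeff of dx ∧ dy: 6*z
  coeff of dx ∧ dz: -x + 3*y + 4*z
  coeff of dy ∧ dz: -3*x - 2*z
Step 2: Apply d again to each 2-form coefficient. The only possible 3-form in R^3 is dx ∧ dy ∧ dz, with coefficient
  ∂(coeff of dy∧dz)/∂x - ∂(coeff of dx∧dz)/∂y + ∂(coeff of dx∧dy)/∂z
  = ∂/∂x (-3*x - 2*z) - ∂/∂y (-x + 3*y + 4*z) + ∂/∂z (6*z).
Each of these terms simplifies to sums of mixed partials that cancel in pairs. The result is 0 (by equality of mixed partials for smooth functions — Schwarz / Clairaut).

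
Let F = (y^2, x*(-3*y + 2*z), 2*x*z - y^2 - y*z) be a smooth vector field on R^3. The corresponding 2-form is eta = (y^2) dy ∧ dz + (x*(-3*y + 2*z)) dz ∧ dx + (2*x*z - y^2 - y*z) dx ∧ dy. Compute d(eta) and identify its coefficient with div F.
d(eta) = (-x - y) dx ∧ dy ∧ dz; div F = -x - y

For a 2-form in R^3 of the form above, applying d gives a 3-form with coefficient ∂P/∂x + ∂Q/∂y + ∂R/∂z:
  ∂P/∂x = 0
  ∂Q/∂y = -3*x
  ∂R/∂z = 2*x - y
Sum = -x - y, which is exactly div F.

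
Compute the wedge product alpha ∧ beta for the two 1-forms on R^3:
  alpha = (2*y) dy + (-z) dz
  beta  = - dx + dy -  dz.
alpha ∧ beta = (2*y) dx ∧ dy + (-2*y + z) dy ∧ dz + (-z) dx ∧ dz

Distribute the wedge, using dx_i ∧ dx_j = -dx_j ∧ dx_i and dx_i ∧ dx_i = 0. For each pair (i, j) with i < j, the coefficient of dx_i ∧ dx_j in alpha ∧ beta is (alpha_i * beta_j - alpha_j * beta_i). Collecting: alpha ∧ beta = (2*y) dx ∧ dy + (-2*y + z) dy ∧ dz + (-z) dx ∧ dz.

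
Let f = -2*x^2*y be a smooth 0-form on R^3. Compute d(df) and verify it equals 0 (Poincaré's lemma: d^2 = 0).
d(df) = 0

Step 1: df = sum_i (∂f/∂x_i) dx_i = (-4*x*y) dx + (-2*x^2) dy + (0) dz.
Step 2: Apply d again. Using the 1-form formula, the coefficient of dx ∧ dy in d(df) is ∂^2 f/∂x ∂y - ∂^2 f/∂y ∂x = (-4*x) - (-4*x) = 0 (equality of mixed partials for smooth f).
Similarly for dx ∧ dz and dy ∧ dz — all coefficients vanish. So d(df) = 0.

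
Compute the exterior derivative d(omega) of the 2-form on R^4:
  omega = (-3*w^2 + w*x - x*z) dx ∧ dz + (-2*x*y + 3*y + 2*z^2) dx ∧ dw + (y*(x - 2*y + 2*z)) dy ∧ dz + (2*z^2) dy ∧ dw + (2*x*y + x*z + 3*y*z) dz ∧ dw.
d(omega) = (-6*w + x + 2*y - 3*z) dx ∧ dz ∧ dw + (2*x - 3) dx ∧ dy ∧ dw + (y) dx ∧ dy ∧ dz + (2*x - z) dy ∧ dz ∧ dw

For a 2-form omega = sum_{i<j} g_{ij} dx_i ∧ dx_j, the exterior derivative is
  d(omega) = sum_{i<j} d(g_{ij}) ∧ dx_i ∧ dx_j = sum_{i<j, k} (∂g_{ij}/∂x_k) dx_k ∧ dx_i ∧ dx_j.
Expand each term, using dx_k ∧ dx_i ∧ dx_j = sgn(permutation) dx_{(a)} ∧ dx_{(b)} ∧ dx_{(c)} with (a < b < c) sorted:
  d(-3*w^2 + w*x - x*z) includes (∂/∂w)(-3*w^2 + w*x - x*z) dw = (-6*w + x) dw, which multiplied by dx ∧ dz gives (-6*w + x) dx ∧ dz ∧ dw
  d(-2*x*y + 3*y + 2*z^2) includes (∂/∂y)(-2*x*y + 3*y + 2*z^2) dy = (3 - 2*x) dy, which multiplied by dx ∧ dw gives (2*x - 3) dx ∧ dy ∧ dw
  d(-2*x*y + 3*y + 2*z^2) includes (∂/∂z)(-2*x*y + 3*y + 2*z^2) dz = (4*z) dz, which multiplied by dx ∧ dw gives (-4*z) dx ∧ dz ∧ dw
  d(y*(x - 2*y + 2*z)) includes (∂/∂x)(y*(x - 2*y + 2*z)) dx = (y) dx, which multiplied by dy ∧ dz gives (y) dx ∧ dy ∧ dz
  d(2*z^2) includes (∂/∂z)(2*z^2) dz = (4*z) dz, which multiplied by dy ∧ dw gives (-4*z) dy ∧ dz ∧ dw
  d(2*x*y + x*z + 3*y*z) includes (∂/∂x)(2*x*y + x*z + 3*y*z) dx = (2*y + z) dx, which multiplied by dz ∧ dw gives (2*y + z) dx ∧ dz ∧ dw
  d(2*x*y + x*z + 3*y*z) includes (∂/∂y)(2*x*y + x*z + 3*y*z) dy = (2*x + 3*z) dy, which multiplied by dz ∧ dw gives (2*x + 3*z) dy ∧ dz ∧ dw
Collecting like 3-forms: d(omega) = (-6*w + x + 2*y - 3*z) dx ∧ dz ∧ dw + (2*x - 3) dx ∧ dy ∧ dw + (y) dx ∧ dy ∧ dz + (2*x - z) dy ∧ dz ∧ dw.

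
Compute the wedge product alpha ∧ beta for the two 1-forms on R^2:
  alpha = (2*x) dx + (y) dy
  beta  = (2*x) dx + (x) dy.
alpha ∧ beta = (2*x*(x - y)) dx ∧ dy

Distribute the wedge, using dx_i ∧ dx_j = -dx_j ∧ dx_i and dx_i ∧ dx_i = 0. For each pair (i, j) with i < j, the coefficient of dx_i ∧ dx_j in alpha ∧ beta is (alpha_i * beta_j - alpha_j * beta_i). Collecting: alpha ∧ beta = (2*x*(x - y)) dx ∧ dy.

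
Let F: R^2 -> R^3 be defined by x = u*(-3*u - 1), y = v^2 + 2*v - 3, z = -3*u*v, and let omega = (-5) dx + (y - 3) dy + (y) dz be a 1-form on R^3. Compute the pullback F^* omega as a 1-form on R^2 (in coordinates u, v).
F^* omega = (30*u - 3*v^3 - 6*v^2 + 9*v + 5) du + (-3*u*v^2 - 6*u*v + 9*u + 2*v^3 + 6*v^2 - 8*v - 12) dv

Using F^*(f dg) = (f ∘ F) d(g ∘ F), substitute each coordinate x_i by F_i(u, v) in f_i, and replace dx_i by d F_i = (∂F_i/∂u) du + (∂F_i/∂v) dv.
  For the x component: f_1(F) = -5; d F_1 = (-6*u - 1) du + (0) dv
  For the y component: f_2(F) = v^2 + 2*v - 6; d F_2 = (0) du + (2*v + 2) dv
  For the z component: f_3(F) = v^2 + 2*v - 3; d F_3 = (-3*v) du + (-3*u) dv
Combining and collecting du, dv coefficients:
  coeff of du: 30*u - 3*v^3 - 6*v^2 + 9*v + 5
  coeff of dv: -3*u*v^2 - 6*u*v + 9*u + 2*v^3 + 6*v^2 - 8*v - 12
F^* omega = (30*u - 3*v^3 - 6*v^2 + 9*v + 5) du + (-3*u*v^2 - 6*u*v + 9*u + 2*v^3 + 6*v^2 - 8*v - 12) dv.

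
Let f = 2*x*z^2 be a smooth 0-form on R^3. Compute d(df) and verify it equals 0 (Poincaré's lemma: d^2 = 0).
d(df) = 0

Step 1: df = sum_i (∂f/∂x_i) dx_i = (2*z^2) dx + (0) dy + (4*x*z) dz.
Step 2: Apply d again. Using the 1-form formula, the coefficient of dx ∧ dy in d(df) is ∂^2 f/∂x ∂y - ∂^2 f/∂y ∂x = (0) - (0) = 0 (equality of mixed partials for smooth f).
Similarly for dx ∧ dz and dy ∧ dz — all coefficients vanish. So d(df) = 0.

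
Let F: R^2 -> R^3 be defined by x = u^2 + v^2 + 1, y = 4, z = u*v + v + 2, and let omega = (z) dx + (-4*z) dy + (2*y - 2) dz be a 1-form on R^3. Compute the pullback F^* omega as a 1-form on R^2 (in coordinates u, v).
F^* omega = (2*u^2*v + 2*u*v + 4*u + 6*v) du + (2*u*v^2 + 6*u + 2*v^2 + 4*v + 6) dv

Using F^*(f dg) = (f ∘ F) d(g ∘ F), substitute each coordinate x_i by F_i(u, v) in f_i, and replace dx_i by d F_i = (∂F_i/∂u) du + (∂F_i/∂v) dv.
  For the x component: f_1(F) = u*v + v + 2; d F_1 = (2*u) du + (2*v) dv
  For the y component: f_2(F) = -4*u*v - 4*v - 8; d F_2 = (0) du + (0) dv
  For the z component: f_3(F) = 6; d F_3 = (v) du + (u + 1) dv
Combining and collecting du, dv coefficients:
  coeff of du: 2*u^2*v + 2*u*v + 4*u + 6*v
  coeff of dv: 2*u*v^2 + 6*u + 2*v^2 + 4*v + 6
F^* omega = (2*u^2*v + 2*u*v + 4*u + 6*v) du + (2*u*v^2 + 6*u + 2*v^2 + 4*v + 6) dv.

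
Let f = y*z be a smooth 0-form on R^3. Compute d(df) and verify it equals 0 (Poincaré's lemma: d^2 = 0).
d(df) = 0

Step 1: df = sum_i (∂f/∂x_i) dx_i = (0) dx + (z) dy + (y) dz.
Step 2: Apply d again. Using the 1-form formula, the coefficient of dx ∧ dy in d(df) is ∂^2 f/∂x ∂y - ∂^2 f/∂y ∂x = (0) - (0) = 0 (equality of mixed partials for smooth f).
Similarly for dx ∧ dz and dy ∧ dz — all coefficients vanish. So d(df) = 0.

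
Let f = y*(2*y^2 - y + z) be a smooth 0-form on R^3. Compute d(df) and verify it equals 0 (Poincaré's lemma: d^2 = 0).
d(df) = 0

Step 1: df = sum_i (∂f/∂x_i) dx_i = (0) dx + (6*y^2 - 2*y + z) dy + (y) dz.
Step 2: Apply d again. Using the 1-form formula, the coefficient of dx ∧ dy in d(df) is ∂^2 f/∂x ∂y - ∂^2 f/∂y ∂x = (0) - (0) = 0 (equality of mixed partials for smooth f).
Similarly for dx ∧ dz and dy ∧ dz — all coefficients vanish. So d(df) = 0.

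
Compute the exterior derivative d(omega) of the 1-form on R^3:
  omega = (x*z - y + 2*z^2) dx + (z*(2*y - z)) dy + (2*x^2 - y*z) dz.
d(omega) = (1) dx ∧ dy + (3*x - 4*z) dx ∧ dz + (-2*y + z) dy ∧ dz

For a 1-form omega = sum_i f_i dx_i, the exterior derivative is
  d(omega) = sum_{i < j} (∂f_j/∂x_i - ∂f_i/∂x_j) dx_i ∧ dx_j.
  coefficient of dx ∧ dy: ∂f_2/∂x - ∂f_1/∂y = ∂(z*(2*y - z))/∂x - ∂(x*z - y + 2*z^2)/∂y = 1
  coefficient of dx ∧ dz: ∂f_3/∂x - ∂f_1/∂z = ∂(2*x^2 - y*z)/∂x - ∂(x*z - y + 2*z^2)/∂z = 3*x - 4*z
  coefficient of dy ∧ dz: ∂f_3/∂y - ∂f_2/∂z = ∂(2*x^2 - y*z)/∂y - ∂(z*(2*y - z))/∂z = -2*y + z
Assembling: d(omega) = (1) dx ∧ dy + (3*x - 4*z) dx ∧ dz + (-2*y + z) dy ∧ dz.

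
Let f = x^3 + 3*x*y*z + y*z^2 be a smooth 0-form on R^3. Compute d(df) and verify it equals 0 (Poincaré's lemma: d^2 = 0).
d(df) = 0

Step 1: df = sum_i (∂f/∂x_i) dx_i = (3*x^2 + 3*y*z) dx + (z*(3*x + z)) dy + (y*(3*x + 2*z)) dz.
Step 2: Apply d again. Using the 1-form formula, the coefficient of dx ∧ dy in d(df) is ∂^2 f/∂x ∂y - ∂^2 f/∂y ∂x = (3*z) - (3*z) = 0 (equality of mixed partials for smooth f).
Similarly for dx ∧ dz and dy ∧ dz — all coefficients vanish. So d(df) = 0.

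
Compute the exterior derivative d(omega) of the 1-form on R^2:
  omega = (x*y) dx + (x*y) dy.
d(omega) = (-x + y) dx ∧ dy

For a 1-form omega = sum_i f_i dx_i, the exterior derivative is
  d(omega) = sum_{i < j} (∂f_j/∂x_i - ∂f_i/∂x_j) dx_i ∧ dx_j.
  coefficient of dx ∧ dy: ∂f_2/∂x - ∂f_1/∂y = ∂(x*y)/∂x - ∂(x*y)/∂y = -x + y
Assembling: d(omega) = (-x + y) dx ∧ dy.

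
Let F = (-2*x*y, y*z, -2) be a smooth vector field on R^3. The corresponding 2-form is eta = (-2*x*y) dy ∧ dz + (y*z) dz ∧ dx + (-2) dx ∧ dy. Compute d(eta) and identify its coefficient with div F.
d(eta) = (-2*y + z) dx ∧ dy ∧ dz; div F = -2*y + z

For a 2-form in R^3 of the form above, applying d gives a 3-form with coefficient ∂P/∂x + ∂Q/∂y + ∂R/∂z:
  ∂P/∂x = -2*y
  ∂Q/∂y = z
  ∂R/∂z = 0
Sum = -2*y + z, which is exactly div F.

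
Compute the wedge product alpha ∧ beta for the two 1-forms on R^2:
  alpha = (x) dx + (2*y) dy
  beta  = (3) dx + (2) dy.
alpha ∧ beta = (2*x - 6*y) dx ∧ dy

Distribute the wedge, using dx_i ∧ dx_j = -dx_j ∧ dx_i and dx_i ∧ dx_i = 0. For each pair (i, j) with i < j, the coefficient of dx_i ∧ dx_j in alpha ∧ beta is (alpha_i * beta_j - alpha_j * beta_i). Collecting: alpha ∧ beta = (2*x - 6*y) dx ∧ dy.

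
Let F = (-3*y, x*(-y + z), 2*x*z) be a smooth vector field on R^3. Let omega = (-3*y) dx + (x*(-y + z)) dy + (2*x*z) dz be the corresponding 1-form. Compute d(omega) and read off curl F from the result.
d(omega) = (-x) dy ∧ dz + (-2*z) dz ∧ dx + (-y + z + 3) dx ∧ dy; curl F = (-x, -2*z, -y + z + 3)

d omega = sum_{i<j} (∂f_j/∂x_i - ∂f_i/∂x_j) dx_i ∧ dx_j. Under the identification (dy ∧ dz, dz ∧ dx, dx ∧ dy) ↔ (e_x, e_y, e_z), the coefficients are exactly the components of curl F. Compute:
  ∂R/∂y - ∂Q/∂z = (0) - (x) = -x
  ∂P/∂z - ∂R/∂x = (0) - (2*z) = -2*z
  ∂Q/∂x - ∂P/∂y = (-y + z) - (-3) = -y + z + 3.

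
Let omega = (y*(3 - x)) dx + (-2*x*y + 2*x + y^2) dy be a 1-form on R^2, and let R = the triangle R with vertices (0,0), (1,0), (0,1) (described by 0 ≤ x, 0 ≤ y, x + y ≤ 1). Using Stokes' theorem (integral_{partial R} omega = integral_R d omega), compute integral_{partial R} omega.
integral_(partial R) omega = -2/3

Stokes: integral_partial_R omega = integral_R d omega with d omega = (∂Q/∂x - ∂P/∂y) dx ∧ dy.
  ∂Q/∂x = 2 - 2*y
  ∂P/∂y = 3 - x
  integrand = ∂Q/∂x - ∂P/∂y = x - 2*y - 1.
Integrating over R: integral_0^1 integral_0^{1-x} (x - 2*y - 1) dy dx = -2/3.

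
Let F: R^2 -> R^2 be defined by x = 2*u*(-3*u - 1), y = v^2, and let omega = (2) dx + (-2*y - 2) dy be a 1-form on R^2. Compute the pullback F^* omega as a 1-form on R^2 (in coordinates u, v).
F^* omega = (-24*u - 4) du + (4*v*(-v^2 - 1)) dv

Using F^*(f dg) = (f ∘ F) d(g ∘ F), substitute each coordinate x_i by F_i(u, v) in f_i, and replace dx_i by d F_i = (∂F_i/∂u) du + (∂F_i/∂v) dv.
  For the x component: f_1(F) = 2; d F_1 = (-12*u - 2) du + (0) dv
  For the y component: f_2(F) = -2*v^2 - 2; d F_2 = (0) du + (2*v) dv
Combining and collecting du, dv coefficients:
  coeff of du: -24*u - 4
  coeff of dv: 4*v*(-v^2 - 1)
F^* omega = (-24*u - 4) du + (4*v*(-v^2 - 1)) dv.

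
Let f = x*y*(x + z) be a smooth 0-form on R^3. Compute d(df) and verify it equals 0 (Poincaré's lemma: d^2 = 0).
d(df) = 0

Step 1: df = sum_i (∂f/∂x_i) dx_i = (y*(2*x + z)) dx + (x*(x + z)) dy + (x*y) dz.
Step 2: Apply d again. Using the 1-form formula, the coefficient of dx ∧ dy in d(df) is ∂^2 f/∂x ∂y - ∂^2 f/∂y ∂x = (2*x + z) - (2*x + z) = 0 (equality of mixed partials for smooth f).
Similarly for dx ∧ dz and dy ∧ dz — all coefficients vanish. So d(df) = 0.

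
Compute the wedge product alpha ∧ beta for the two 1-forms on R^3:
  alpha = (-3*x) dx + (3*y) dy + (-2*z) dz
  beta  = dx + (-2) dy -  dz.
alpha ∧ beta = (6*x - 3*y) dx ∧ dy + (3*x + 2*z) dx ∧ dz + (-3*y - 4*z) dy ∧ dz

Distribute the wedge, using dx_i ∧ dx_j = -dx_j ∧ dx_i and dx_i ∧ dx_i = 0. For each pair (i, j) with i < j, the coefficient of dx_i ∧ dx_j in alpha ∧ beta is (alpha_i * beta_j - alpha_j * beta_i). Collecting: alpha ∧ beta = (6*x - 3*y) dx ∧ dy + (3*x + 2*z) dx ∧ dz + (-3*y - 4*z) dy ∧ dz.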